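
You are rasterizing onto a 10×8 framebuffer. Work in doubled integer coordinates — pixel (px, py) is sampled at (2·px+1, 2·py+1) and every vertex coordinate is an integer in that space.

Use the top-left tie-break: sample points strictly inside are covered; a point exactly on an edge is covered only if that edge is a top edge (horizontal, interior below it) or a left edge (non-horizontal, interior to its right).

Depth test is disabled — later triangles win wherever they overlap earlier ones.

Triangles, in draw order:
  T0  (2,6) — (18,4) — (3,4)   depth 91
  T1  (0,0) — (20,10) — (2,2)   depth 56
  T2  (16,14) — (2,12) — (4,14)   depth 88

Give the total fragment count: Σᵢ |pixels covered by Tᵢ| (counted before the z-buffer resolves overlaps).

T0:
  2·area = 30  (B↔C swapped to make it positive)
  edge (2, 6)→(3, 4): d=(1,-2) top-left  bias=+0
  edge (3, 4)→(18, 4): d=(15,0) top-left  bias=+0
  edge (18, 4)→(2, 6): d=(-16,2) right/bottom  bias=-1
    (1,2)@(3, 5): e=[1,15,14] → █
    (2,2)@(5, 5): e=[5,15,10] → █
    (3,2)@(7, 5): e=[9,15,6] → █
    (4,2)@(9, 5): e=[13,15,2] → █
    (5,2)@(11, 5): e=[17,15,-2] → ·
    (1,3)@(3, 7): e=[3,45,-18] → ·
    (2,3)@(5, 7): e=[7,45,-22] → ·
    (3,3)@(7, 7): e=[11,45,-26] → ·
    (4,3)@(9, 7): e=[15,45,-30] → ·
  covered (4 px):
    · · · · · · · · · ·
    · · · · · · · · · ·
    · █ █ █ █ · · · · ·
    · · · · · · · · · ·
    · · · · · · · · · ·
    · · · · · · · · · ·
    · · · · · · · · · ·
    · · · · · · · · · ·
T1:
  2·area = 20
  edge (0, 0)→(20, 10): d=(20,10) right/bottom  bias=-1
  edge (20, 10)→(2, 2): d=(-18,-8) top-left  bias=+0
  edge (2, 2)→(0, 0): d=(-2,-2) top-left  bias=+0
    (0,0)@(1, 1): e=[10,10,0] → █  [on edge]
    (1,0)@(3, 1): e=[-10,26,4] → ·
    (0,1)@(1, 3): e=[50,-26,-4] → ·
    (1,1)@(3, 3): e=[30,-10,0] → ·  [on edge]
    (2,1)@(5, 3): e=[10,6,4] → █
    (3,1)@(7, 3): e=[-10,22,8] → ·
    (2,2)@(5, 5): e=[50,-30,0] → ·  [on edge]
    (4,2)@(9, 5): e=[10,2,8] → █
    (5,2)@(11, 5): e=[-10,18,12] → ·
    (3,3)@(7, 7): e=[70,-50,0] → ·  [on edge]
    (4,3)@(9, 7): e=[50,-34,4] → ·
    (4,4)@(9, 9): e=[90,-70,0] → ·  [on edge]
    (5,5)@(11, 11): e=[110,-90,0] → ·  [on edge]
    (6,6)@(13, 13): e=[130,-110,0] → ·  [on edge]
    (7,7)@(15, 15): e=[150,-130,0] → ·  [on edge]
  covered (3 px):
    █ · · · · · · · · ·
    · · █ · · · · · · ·
    · · · · █ · · · · ·
    · · · · · · · · · ·
    · · · · · · · · · ·
    · · · · · · · · · ·
    · · · · · · · · · ·
    · · · · · · · · · ·
T2:
  2·area = 24  (B↔C swapped to make it positive)
  edge (16, 14)→(4, 14): d=(-12,0) right/bottom  bias=-1
  edge (4, 14)→(2, 12): d=(-2,-2) top-left  bias=+0
  edge (2, 12)→(16, 14): d=(14,2) right/bottom  bias=-1
    (0,5)@(1, 11): e=[36,0,-12] → ·  [on edge]
    (1,6)@(3, 13): e=[12,0,12] → █  [on edge]
    (2,6)@(5, 13): e=[12,4,8] → █
    (3,6)@(7, 13): e=[12,8,4] → █
    (4,6)@(9, 13): e=[12,12,0] → ·  [on edge]
    (1,7)@(3, 15): e=[-12,-4,40] → ·
    (2,7)@(5, 15): e=[-12,0,36] → ·  [on edge]
    (3,7)@(7, 15): e=[-12,4,32] → ·
  covered (3 px):
    · · · · · · · · · ·
    · · · · · · · · · ·
    · · · · · · · · · ·
    · · · · · · · · · ·
    · · · · · · · · · ·
    · · · · · · · · · ·
    · █ █ █ · · · · · ·
    · · · · · · · · · ·

Result: 10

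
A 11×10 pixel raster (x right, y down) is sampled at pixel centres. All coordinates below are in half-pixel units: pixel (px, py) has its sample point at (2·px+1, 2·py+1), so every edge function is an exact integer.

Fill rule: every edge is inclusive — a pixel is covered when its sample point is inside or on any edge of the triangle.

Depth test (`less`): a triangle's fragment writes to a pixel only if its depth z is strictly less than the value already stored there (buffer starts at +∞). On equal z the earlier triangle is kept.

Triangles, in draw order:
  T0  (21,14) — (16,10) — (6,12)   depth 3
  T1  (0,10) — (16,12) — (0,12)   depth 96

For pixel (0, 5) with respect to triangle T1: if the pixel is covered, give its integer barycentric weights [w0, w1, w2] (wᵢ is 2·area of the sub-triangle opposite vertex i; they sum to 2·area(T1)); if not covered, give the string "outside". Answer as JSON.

T0:
  2·area = 50  (B↔C swapped to make it positive)
  edge (21, 14)→(6, 12): d=(-15,-2) inclusive
  edge (6, 12)→(16, 10): d=(10,-2) inclusive
  edge (16, 10)→(21, 14): d=(5,4) inclusive
    (10,4)@(21, 9): e=[75,0,-25] → ·  [on edge]
    (5,5)@(11, 11): e=[25,0,25] → █  [on edge]
    (6,5)@(13, 11): e=[29,4,17] → █
    (7,5)@(15, 11): e=[33,8,9] → █
    (8,5)@(17, 11): e=[37,12,1] → █
    (9,5)@(19, 11): e=[41,16,-7] → ·
    (0,6)@(1, 13): e=[-25,0,75] → ·  [on edge]
    (5,6)@(11, 13): e=[-5,20,35] → ·
    (6,6)@(13, 13): e=[-1,24,27] → ·
    (7,6)@(15, 13): e=[3,28,19] → █
    (9,6)@(19, 13): e=[11,36,3] → █
    (10,6)@(21, 13): e=[15,40,-5] → ·
  covered (7 px):
    · · · · · · · · · · ·
    · · · · · · · · · · ·
    · · · · · · · · · · ·
    · · · · · · · · · · ·
    · · · · · · · · · · ·
    · · · · · █ █ █ █ · ·
    · · · · · · · █ █ █ ·
    · · · · · · · · · · ·
    · · · · · · · · · · ·
    · · · · · · · · · · ·
T1:
  2·area = 32
  edge (0, 10)→(16, 12): d=(16,2) inclusive
  edge (16, 12)→(0, 12): d=(-16,0) inclusive
  edge (0, 12)→(0, 10): d=(0,-2) inclusive
    (0,5)@(1, 11): e=[14,16,2] → █
    (1,5)@(3, 11): e=[10,16,6] → █
    (2,5)@(5, 11): e=[6,16,10] → █
    (3,5)@(7, 11): e=[2,16,14] → █
    (4,5)@(9, 11): e=[-2,16,18] → ·
    (0,6)@(1, 13): e=[46,-16,2] → ·
    (1,6)@(3, 13): e=[42,-16,6] → ·
    (2,6)@(5, 13): e=[38,-16,10] → ·
    (3,6)@(7, 13): e=[34,-16,14] → ·
  covered (4 px):
    · · · · · · · · · · ·
    · · · · · · · · · · ·
    · · · · · · · · · · ·
    · · · · · · · · · · ·
    · · · · · · · · · · ·
    █ █ █ █ · · · · · · ·
    · · · · · · · · · · ·
    · · · · · · · · · · ·
    · · · · · · · · · · ·
    · · · · · · · · · · ·

Result: [16,2,14]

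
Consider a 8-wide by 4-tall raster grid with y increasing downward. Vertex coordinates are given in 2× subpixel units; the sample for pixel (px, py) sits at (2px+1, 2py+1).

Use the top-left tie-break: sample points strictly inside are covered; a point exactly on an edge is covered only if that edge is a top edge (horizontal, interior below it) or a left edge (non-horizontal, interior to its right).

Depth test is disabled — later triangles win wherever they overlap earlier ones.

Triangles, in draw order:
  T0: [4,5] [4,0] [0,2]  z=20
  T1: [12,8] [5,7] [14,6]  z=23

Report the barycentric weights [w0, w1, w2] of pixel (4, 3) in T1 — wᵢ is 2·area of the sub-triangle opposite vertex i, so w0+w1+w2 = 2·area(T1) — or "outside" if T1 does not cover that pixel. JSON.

T0:
  2·area = 20  (B↔C swapped to make it positive)
  edge (4, 5)→(0, 2): d=(-4,-3) top-left  bias=+0
  edge (0, 2)→(4, 0): d=(4,-2) top-left  bias=+0
  edge (4, 0)→(4, 5): d=(0,5) right/bottom  bias=-1
    (1,0)@(3, 1): e=[13,2,5] → █
    (2,0)@(5, 1): e=[19,6,-5] → ·
    (1,1)@(3, 3): e=[5,10,5] → █
    (2,1)@(5, 3): e=[11,14,-5] → ·
    (1,2)@(3, 5): e=[-3,18,5] → ·
  covered (2 px):
    · █ · · · · · ·
    · █ · · · · · ·
    · · · · · · · ·
    · · · · · · · ·
T1:
  2·area = 16
  edge (12, 8)→(5, 7): d=(-7,-1) top-left  bias=+0
  edge (5, 7)→(14, 6): d=(9,-1) top-left  bias=+0
  edge (14, 6)→(12, 8): d=(-2,2) right/bottom  bias=-1
    (7,2)@(15, 5): e=[24,-8,0] → ·  [on edge]
    (2,3)@(5, 7): e=[0,0,16] → █  [on edge]
    (3,3)@(7, 7): e=[2,2,12] → █
    (4,3)@(9, 7): e=[4,4,8] → █
    (5,3)@(11, 7): e=[6,6,4] → █
    (6,3)@(13, 7): e=[8,8,0] → ·  [on edge]
  covered (4 px):
    · · · · · · · ·
    · · · · · · · ·
    · · · · · · · ·
    · · █ █ █ █ · ·

Answer: [4,8,4]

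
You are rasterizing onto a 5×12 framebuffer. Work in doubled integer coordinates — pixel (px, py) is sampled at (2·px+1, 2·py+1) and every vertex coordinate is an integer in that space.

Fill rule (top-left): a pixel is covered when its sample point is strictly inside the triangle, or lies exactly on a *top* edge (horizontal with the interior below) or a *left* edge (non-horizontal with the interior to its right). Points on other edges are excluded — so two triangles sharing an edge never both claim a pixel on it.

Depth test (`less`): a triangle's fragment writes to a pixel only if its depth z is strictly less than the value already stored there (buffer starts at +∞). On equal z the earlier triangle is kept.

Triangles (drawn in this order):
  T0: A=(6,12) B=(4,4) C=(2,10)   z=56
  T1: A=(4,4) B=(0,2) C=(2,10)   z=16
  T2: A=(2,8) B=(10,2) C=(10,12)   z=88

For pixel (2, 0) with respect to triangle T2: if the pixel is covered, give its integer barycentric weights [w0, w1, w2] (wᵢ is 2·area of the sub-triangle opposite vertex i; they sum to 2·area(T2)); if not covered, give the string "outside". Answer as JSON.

T0:
  2·area = 28  (B↔C swapped to make it positive)
  edge (6, 12)→(2, 10): d=(-4,-2) top-left  bias=+0
  edge (2, 10)→(4, 4): d=(2,-6) top-left  bias=+0
  edge (4, 4)→(6, 12): d=(2,8) right/bottom  bias=-1
    (2,0)@(5, 1): e=[42,0,-14] → .  [on edge]
    (1,3)@(3, 7): e=[14,0,14] → X  [on edge]
    (2,3)@(5, 7): e=[18,12,-2] → .
    (1,4)@(3, 9): e=[6,4,18] → X
    (2,4)@(5, 9): e=[10,16,2] → X
    (3,4)@(7, 9): e=[14,28,-14] → .
    (1,5)@(3, 11): e=[-2,8,22] → .
    (2,5)@(5, 11): e=[2,20,6] → X
    (3,5)@(7, 11): e=[6,32,-10] → .
    (0,6)@(1, 13): e=[-14,0,42] → .  [on edge]
    (2,6)@(5, 13): e=[-6,24,10] → .
  covered (4 px):
    . . . . .
    . . . . .
    . . . . .
    . X . . .
    . X X . .
    . . X . .
    . . . . .
    . . . . .
    . . . . .
    . . . . .
    . . . . .
    . . . . .
T1:
  2·area = 28  (B↔C swapped to make it positive)
  edge (4, 4)→(2, 10): d=(-2,6) right/bottom  bias=-1
  edge (2, 10)→(0, 2): d=(-2,-8) top-left  bias=+0
  edge (0, 2)→(4, 4): d=(4,2) right/bottom  bias=-1
    (2,0)@(5, 1): e=[0,42,-14] → .  [on edge]
    (0,1)@(1, 3): e=[20,6,2] → X
    (1,1)@(3, 3): e=[8,22,-2] → .
    (0,2)@(1, 5): e=[16,2,10] → X
    (1,2)@(3, 5): e=[4,18,6] → X
    (2,2)@(5, 5): e=[-8,34,2] → .
    (0,3)@(1, 7): e=[12,-2,18] → .
    (1,3)@(3, 7): e=[0,14,14] → .  [on edge]
    (0,6)@(1, 13): e=[0,-14,42] → .  [on edge]
  covered (3 px):
    . . . . .
    X . . . .
    X X . . .
    . . . . .
    . . . . .
    . . . . .
    . . . . .
    . . . . .
    . . . . .
    . . . . .
    . . . . .
    . . . . .
T2:
  2·area = 80
  edge (2, 8)→(10, 2): d=(8,-6) top-left  bias=+0
  edge (10, 2)→(10, 12): d=(0,10) right/bottom  bias=-1
  edge (10, 12)→(2, 8): d=(-8,-4) top-left  bias=+0
    (4,1)@(9, 3): e=[2,10,68] → X
    (3,2)@(7, 5): e=[6,30,44] → X
    (2,3)@(5, 7): e=[10,50,20] → X
    (2,4)@(5, 9): e=[26,50,4] → X
    (2,5)@(5, 11): e=[42,50,-12] → .
    (3,5)@(7, 11): e=[54,30,-4] → .
    (4,5)@(9, 11): e=[66,10,4] → X
    (4,6)@(9, 13): e=[82,10,-12] → .
  covered (10 px):
    . . . . .
    . . . . X
    . . . X X
    . . X X X
    . . X X X
    . . . . X
    . . . . .
    . . . . .
    . . . . .
    . . . . .
    . . . . .
    . . . . .

Final: "outside"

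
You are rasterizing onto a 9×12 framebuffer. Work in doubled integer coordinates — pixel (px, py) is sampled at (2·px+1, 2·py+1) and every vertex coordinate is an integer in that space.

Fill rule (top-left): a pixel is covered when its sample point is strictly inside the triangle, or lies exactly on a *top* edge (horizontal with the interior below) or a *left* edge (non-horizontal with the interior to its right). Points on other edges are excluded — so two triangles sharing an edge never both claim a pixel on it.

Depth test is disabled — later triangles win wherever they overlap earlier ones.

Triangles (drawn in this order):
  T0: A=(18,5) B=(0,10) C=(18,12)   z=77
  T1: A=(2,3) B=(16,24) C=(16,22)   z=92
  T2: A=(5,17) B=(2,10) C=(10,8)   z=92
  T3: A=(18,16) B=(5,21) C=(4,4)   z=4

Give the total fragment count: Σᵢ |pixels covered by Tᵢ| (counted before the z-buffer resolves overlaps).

T0:
  2·area = 126  (B↔C swapped to make it positive)
  edge (18, 5)→(18, 12): d=(0,7) right/bottom  bias=-1
  edge (18, 12)→(0, 10): d=(-18,-2) top-left  bias=+0
  edge (0, 10)→(18, 5): d=(18,-5) top-left  bias=+0
    (5,3)@(11, 7): e=[49,76,1] → X
    (6,3)@(13, 7): e=[35,80,11] → X
    (7,3)@(15, 7): e=[21,84,21] → X
    (8,3)@(17, 7): e=[7,88,31] → X
    (2,4)@(5, 9): e=[91,28,7] → X
    (3,4)@(7, 9): e=[77,32,17] → X
    (4,4)@(9, 9): e=[63,36,27] → X
    (2,5)@(5, 11): e=[91,-8,43] → .
    (3,5)@(7, 11): e=[77,-4,53] → .
    (4,5)@(9, 11): e=[63,0,63] → X  [on edge]
    (4,6)@(9, 13): e=[63,-36,99] → .
    (5,6)@(11, 13): e=[49,-32,109] → .
  covered (16 px):
    . . . . . . . . .
    . . . . . . . . .
    . . . . . . . . .
    . . . . . X X X X
    . . X X X X X X X
    . . . . X X X X X
    . . . . . . . . .
    . . . . . . . . .
    . . . . . . . . .
    . . . . . . . . .
    . . . . . . . . .
    . . . . . . . . .
T1:
  2·area = 28  (B↔C swapped to make it positive)
  edge (2, 3)→(16, 22): d=(14,19) right/bottom  bias=-1
  edge (16, 22)→(16, 24): d=(0,2) right/bottom  bias=-1
  edge (16, 24)→(2, 3): d=(-14,-21) top-left  bias=+0
    (4,6)@(9, 13): e=[7,14,7] → X
    (5,6)@(11, 13): e=[-31,10,49] → .
    (4,7)@(9, 15): e=[35,14,-21] → .
    (6,9)@(13, 19): e=[15,6,7] → X
    (7,9)@(15, 19): e=[-23,2,49] → .
    (6,10)@(13, 21): e=[43,6,-21] → .
    (7,10)@(15, 21): e=[5,2,21] → X
    (8,10)@(17, 21): e=[-33,-2,63] → .
    (7,11)@(15, 23): e=[33,2,-7] → .
  covered (3 px):
    . . . . . . . . .
    . . . . . . . . .
    . . . . . . . . .
    . . . . . . . . .
    . . . . . . . . .
    . . . . . . . . .
    . . . . X . . . .
    . . . . . . . . .
    . . . . . . . . .
    . . . . . . X . .
    . . . . . . . X .
    . . . . . . . . .
T2:
  2·area = 62
  edge (5, 17)→(2, 10): d=(-3,-7) top-left  bias=+0
  edge (2, 10)→(10, 8): d=(8,-2) top-left  bias=+0
  edge (10, 8)→(5, 17): d=(-5,9) right/bottom  bias=-1
    (3,4)@(7, 9): e=[38,2,22] → X
    (4,4)@(9, 9): e=[52,6,4] → X
    (5,4)@(11, 9): e=[66,10,-14] → .
    (1,5)@(3, 11): e=[4,10,48] → X
    (2,5)@(5, 11): e=[18,14,30] → X
    (4,5)@(9, 11): e=[46,22,-6] → .
    (1,6)@(3, 13): e=[-2,26,38] → .
    (2,6)@(5, 13): e=[12,30,20] → X
    (4,6)@(9, 13): e=[40,38,-16] → .
    (2,7)@(5, 15): e=[6,46,10] → X
    (3,7)@(7, 15): e=[20,50,-8] → .
    (2,8)@(5, 17): e=[0,62,0] → .  [on edge]
  covered (8 px):
    . . . . . . . . .
    . . . . . . . . .
    . . . . . . . . .
    . . . . . . . . .
    . . . X X . . . .
    . X X X . . . . .
    . . X X . . . . .
    . . X . . . . . .
    . . . . . . . . .
    . . . . . . . . .
    . . . . . . . . .
    . . . . . . . . .
T3:
  2·area = 226
  edge (18, 16)→(5, 21): d=(-13,5) right/bottom  bias=-1
  edge (5, 21)→(4, 4): d=(-1,-17) top-left  bias=+0
  edge (4, 4)→(18, 16): d=(14,12) right/bottom  bias=-1
    (2,2)@(5, 5): e=[208,16,2] → X
    (3,2)@(7, 5): e=[198,50,-22] → .
    (2,3)@(5, 7): e=[182,14,30] → X
    (3,3)@(7, 7): e=[172,48,6] → X
    (4,3)@(9, 7): e=[162,82,-18] → .
    (2,4)@(5, 9): e=[156,12,58] → X
    (4,4)@(9, 9): e=[136,80,10] → X
    (5,4)@(11, 9): e=[126,114,-14] → .
    (2,5)@(5, 11): e=[130,10,86] → X
    (5,5)@(11, 11): e=[100,112,14] → X
    (6,5)@(13, 11): e=[90,146,-10] → .
    (2,6)@(5, 13): e=[104,8,114] → X
    (2,10)@(5, 21): e=[0,0,226] → .  [on edge]
  covered (30 px):
    . . . . . . . . .
    . . . . . . . . .
    . . X . . . . . .
    . . X X . . . . .
    . . X X X . . . .
    . . X X X X . . .
    . . X X X X X . .
    . . X X X X X X .
    . . X X X X X X .
    . . X X X . . . .
    . . . . . . . . .
    . . . . . . . . .

Final: 57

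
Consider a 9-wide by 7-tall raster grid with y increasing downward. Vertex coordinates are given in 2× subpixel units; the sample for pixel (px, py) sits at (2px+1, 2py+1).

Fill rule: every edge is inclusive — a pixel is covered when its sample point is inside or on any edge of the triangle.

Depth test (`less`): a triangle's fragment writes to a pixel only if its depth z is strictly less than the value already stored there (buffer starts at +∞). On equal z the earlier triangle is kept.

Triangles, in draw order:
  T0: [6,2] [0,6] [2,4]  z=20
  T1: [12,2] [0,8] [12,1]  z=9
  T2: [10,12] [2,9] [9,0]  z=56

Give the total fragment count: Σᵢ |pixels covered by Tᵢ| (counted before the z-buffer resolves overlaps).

T0:
  2·area = 4
  edge (6, 2)→(0, 6): d=(-6,4) inclusive
  edge (0, 6)→(2, 4): d=(2,-2) inclusive
  edge (2, 4)→(6, 2): d=(4,-2) inclusive
    (2,0)@(5, 1): e=[10,0,-6] → ·  [on edge]
    (1,1)@(3, 3): e=[6,0,-2] → ·  [on edge]
    (0,2)@(1, 5): e=[2,0,2] → █  [on edge]
    (1,2)@(3, 5): e=[-6,4,6] → ·
    (0,3)@(1, 7): e=[-10,4,10] → ·
  covered (1 px):
    · · · · · · · · ·
    · · · · · · · · ·
    █ · · · · · · · ·
    · · · · · · · · ·
    · · · · · · · · ·
    · · · · · · · · ·
    · · · · · · · · ·
T1:
  2·area = 12
  edge (12, 2)→(0, 8): d=(-12,6) inclusive
  edge (0, 8)→(12, 1): d=(12,-7) inclusive
  edge (12, 1)→(12, 2): d=(0,1) inclusive
    (4,1)@(9, 3): e=[6,3,3] → █
    (5,1)@(11, 3): e=[-6,17,1] → ·
    (4,2)@(9, 5): e=[-18,27,3] → ·
  covered (1 px):
    · · · · · · · · ·
    · · · · █ · · · ·
    · · · · · · · · ·
    · · · · · · · · ·
    · · · · · · · · ·
    · · · · · · · · ·
    · · · · · · · · ·
T2:
  2·area = 93
  edge (10, 12)→(2, 9): d=(-8,-3) inclusive
  edge (2, 9)→(9, 0): d=(7,-9) inclusive
  edge (9, 0)→(10, 12): d=(1,12) inclusive
    (4,0)@(9, 1): e=[85,7,1] → █
    (5,0)@(11, 1): e=[91,25,-23] → ·
    (3,1)@(7, 3): e=[63,3,27] → █
    (5,1)@(11, 3): e=[75,39,-21] → ·
    (3,2)@(7, 5): e=[47,17,29] → █
    (5,2)@(11, 5): e=[59,53,-19] → ·
    (2,3)@(5, 7): e=[25,13,55] → █
    (5,3)@(11, 7): e=[43,67,-17] → ·
    (1,4)@(3, 9): e=[3,9,81] → █
    (5,4)@(11, 9): e=[27,81,-15] → ·
    (1,5)@(3, 11): e=[-13,23,83] → ·
    (2,5)@(5, 11): e=[-7,41,59] → ·
  covered (13 px):
    · · · · █ · · · ·
    · · · █ █ · · · ·
    · · · █ █ · · · ·
    · · █ █ █ · · · ·
    · █ █ █ █ · · · ·
    · · · · █ · · · ·
    · · · · · · · · ·

Result: 15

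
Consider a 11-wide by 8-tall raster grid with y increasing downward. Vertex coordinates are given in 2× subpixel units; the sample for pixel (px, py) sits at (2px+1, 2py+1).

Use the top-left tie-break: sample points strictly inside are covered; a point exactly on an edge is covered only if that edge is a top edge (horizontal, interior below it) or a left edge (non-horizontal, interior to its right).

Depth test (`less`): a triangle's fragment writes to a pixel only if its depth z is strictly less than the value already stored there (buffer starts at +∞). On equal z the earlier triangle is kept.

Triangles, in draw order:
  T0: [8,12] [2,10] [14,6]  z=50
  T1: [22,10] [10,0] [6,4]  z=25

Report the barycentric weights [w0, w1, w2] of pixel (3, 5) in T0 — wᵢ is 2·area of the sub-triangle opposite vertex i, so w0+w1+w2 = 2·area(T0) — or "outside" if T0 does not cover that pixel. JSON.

T0:
  2·area = 48
  edge (8, 12)→(2, 10): d=(-6,-2) top-left  bias=+0
  edge (2, 10)→(14, 6): d=(12,-4) top-left  bias=+0
  edge (14, 6)→(8, 12): d=(-6,6) right/bottom  bias=-1
    (9,0)@(19, 1): e=[88,-40,0] → ·  [on edge]
    (8,1)@(17, 3): e=[72,-24,0] → ·  [on edge]
    (7,2)@(15, 5): e=[56,-8,0] → ·  [on edge]
    (8,2)@(17, 5): e=[60,0,-12] → ·  [on edge]
    (5,3)@(11, 7): e=[36,0,12] → #  [on edge]
    (6,3)@(13, 7): e=[40,8,0] → ·  [on edge]
    (2,4)@(5, 9): e=[12,0,36] → #  [on edge]
    (3,4)@(7, 9): e=[16,8,24] → #
    (4,4)@(9, 9): e=[20,16,12] → #
    (5,4)@(11, 9): e=[24,24,0] → ·  [on edge]
    (2,5)@(5, 11): e=[0,24,24] → #  [on edge]
    (4,5)@(9, 11): e=[8,40,0] → ·  [on edge]
    (3,6)@(7, 13): e=[-8,56,0] → ·  [on edge]
    (5,6)@(11, 13): e=[0,72,-24] → ·  [on edge]
    (2,7)@(5, 15): e=[-24,72,0] → ·  [on edge]
    (8,7)@(17, 15): e=[0,120,-72] → ·  [on edge]
  covered (6 px):
    · · · · · · · · · · ·
    · · · · · · · · · · ·
    · · · · · · · · · · ·
    · · · · · # · · · · ·
    · · # # # · · · · · ·
    · · # # · · · · · · ·
    · · · · · · · · · · ·
    · · · · · · · · · · ·
T1:
  2·area = 88  (B↔C swapped to make it positive)
  edge (22, 10)→(6, 4): d=(-16,-6) top-left  bias=+0
  edge (6, 4)→(10, 0): d=(4,-4) top-left  bias=+0
  edge (10, 0)→(22, 10): d=(12,10) right/bottom  bias=-1
    (4,0)@(9, 1): e=[66,0,22] → #  [on edge]
    (5,0)@(11, 1): e=[78,8,2] → #
    (6,0)@(13, 1): e=[90,16,-18] → ·
    (3,1)@(7, 3): e=[22,0,66] → #  [on edge]
    (6,1)@(13, 3): e=[58,24,6] → #
    (7,1)@(15, 3): e=[70,32,-14] → ·
    (2,2)@(5, 5): e=[-22,0,110] → ·  [on edge]
    (3,2)@(7, 5): e=[-10,8,90] → ·
    (4,2)@(9, 5): e=[2,16,70] → #
    (7,2)@(15, 5): e=[38,40,10] → #
    (8,2)@(17, 5): e=[50,48,-10] → ·
    (1,3)@(3, 7): e=[-66,0,154] → ·  [on edge]
    (0,4)@(1, 9): e=[-110,0,198] → ·  [on edge]
  covered (12 px):
    · · · · # # · · · · ·
    · · · # # # # · · · ·
    · · · · # # # # · · ·
    · · · · · · · # # · ·
    · · · · · · · · · · ·
    · · · · · · · · · · ·
    · · · · · · · · · · ·
    · · · · · · · · · · ·

Final: [32,12,4]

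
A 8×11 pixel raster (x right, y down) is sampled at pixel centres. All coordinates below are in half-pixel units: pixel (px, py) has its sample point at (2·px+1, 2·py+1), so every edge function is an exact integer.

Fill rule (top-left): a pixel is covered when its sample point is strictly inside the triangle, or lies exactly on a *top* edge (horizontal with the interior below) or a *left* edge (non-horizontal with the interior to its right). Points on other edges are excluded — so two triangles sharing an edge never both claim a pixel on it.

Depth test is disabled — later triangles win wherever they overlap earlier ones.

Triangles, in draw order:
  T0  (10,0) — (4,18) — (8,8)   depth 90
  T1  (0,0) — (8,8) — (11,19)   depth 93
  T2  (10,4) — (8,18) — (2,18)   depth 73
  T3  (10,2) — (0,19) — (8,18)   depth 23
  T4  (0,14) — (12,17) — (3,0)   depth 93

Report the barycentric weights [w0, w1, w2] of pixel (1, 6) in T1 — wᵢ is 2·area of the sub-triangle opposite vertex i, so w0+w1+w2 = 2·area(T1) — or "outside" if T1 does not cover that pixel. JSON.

T0:
  2·area = 12  (B↔C swapped to make it positive)
  edge (10, 0)→(8, 8): d=(-2,8) right/bottom  bias=-1
  edge (8, 8)→(4, 18): d=(-4,10) right/bottom  bias=-1
  edge (4, 18)→(10, 0): d=(6,-18) top-left  bias=+0
    (4,1)@(9, 3): e=[2,10,0] → X  [on edge]
    (5,1)@(11, 3): e=[-14,-10,36] → .
    (4,2)@(9, 5): e=[-2,2,12] → .
    (3,4)@(7, 9): e=[6,6,0] → X  [on edge]
    (4,4)@(9, 9): e=[-10,-14,36] → .
    (3,5)@(7, 11): e=[2,-2,12] → .
    (2,7)@(5, 15): e=[10,2,0] → X  [on edge]
    (3,7)@(7, 15): e=[-6,-18,36] → .
    (2,8)@(5, 17): e=[6,-6,12] → .
    (1,10)@(3, 21): e=[14,-2,0] → .  [on edge]
  covered (3 px):
    . . . . . . . .
    . . . . X . . .
    . . . . . . . .
    . . . . . . . .
    . . . X . . . .
    . . . . . . . .
    . . . . . . . .
    . . X . . . . .
    . . . . . . . .
    . . . . . . . .
    . . . . . . . .
T1:
  2·area = 64
  edge (0, 0)→(8, 8): d=(8,8) right/bottom  bias=-1
  edge (8, 8)→(11, 19): d=(3,11) right/bottom  bias=-1
  edge (11, 19)→(0, 0): d=(-11,-19) top-left  bias=+0
    (0,0)@(1, 1): e=[0,56,8] → .  [on edge]
    (1,1)@(3, 3): e=[0,40,24] → .  [on edge]
    (1,2)@(3, 5): e=[16,46,2] → X
    (2,2)@(5, 5): e=[0,24,40] → .  [on edge]
    (1,3)@(3, 7): e=[32,52,-20] → .
    (2,3)@(5, 7): e=[16,30,18] → X
    (3,3)@(7, 7): e=[0,8,56] → .  [on edge]
    (2,4)@(5, 9): e=[32,36,-4] → .
    (3,4)@(7, 9): e=[16,14,34] → X
    (4,4)@(9, 9): e=[0,-8,72] → .  [on edge]
    (3,5)@(7, 11): e=[32,20,12] → X
    (4,5)@(9, 11): e=[16,-2,50] → .
    (5,5)@(11, 11): e=[0,-24,88] → .  [on edge]
    (6,6)@(13, 13): e=[0,-40,104] → .  [on edge]
    (7,7)@(15, 15): e=[0,-56,120] → .  [on edge]
    (5,9)@(11, 19): e=[64,0,0] → .  [on edge]
  covered (6 px):
    . . . . . . . .
    . . . . . . . .
    . X . . . . . .
    . . X . . . . .
    . . . X . . . .
    . . . X . . . .
    . . . . X . . .
    . . . . X . . .
    . . . . . . . .
    . . . . . . . .
    . . . . . . . .
T2:
  2·area = 84
  edge (10, 4)→(8, 18): d=(-2,14) right/bottom  bias=-1
  edge (8, 18)→(2, 18): d=(-6,0) right/bottom  bias=-1
  edge (2, 18)→(10, 4): d=(8,-14) top-left  bias=+0
    (4,3)@(9, 7): e=[8,66,10] → X
    (5,3)@(11, 7): e=[-20,66,38] → .
    (4,4)@(9, 9): e=[4,54,26] → X
    (5,4)@(11, 9): e=[-24,54,54] → .
    (3,5)@(7, 11): e=[28,42,14] → X
    (4,5)@(9, 11): e=[0,42,42] → .  [on edge]
    (2,6)@(5, 13): e=[52,30,2] → X
    (4,6)@(9, 13): e=[-4,30,58] → .
    (2,7)@(5, 15): e=[48,18,18] → X
    (4,7)@(9, 15): e=[-8,18,74] → .
    (1,8)@(3, 17): e=[72,6,6] → X
    (4,8)@(9, 17): e=[-12,6,90] → .
  covered (10 px):
    . . . . . . . .
    . . . . . . . .
    . . . . . . . .
    . . . . X . . .
    . . . . X . . .
    . . . X . . . .
    . . X X . . . .
    . . X X . . . .
    . X X X . . . .
    . . . . . . . .
    . . . . . . . .
T3:
  2·area = 126  (B↔C swapped to make it positive)
  edge (10, 2)→(8, 18): d=(-2,16) right/bottom  bias=-1
  edge (8, 18)→(0, 19): d=(-8,1) right/bottom  bias=-1
  edge (0, 19)→(10, 2): d=(10,-17) top-left  bias=+0
    (4,2)@(9, 5): e=[10,103,13] → X
    (5,2)@(11, 5): e=[-22,101,47] → .
    (4,3)@(9, 7): e=[6,87,33] → X
    (5,3)@(11, 7): e=[-26,85,67] → .
    (3,4)@(7, 9): e=[34,73,19] → X
    (5,4)@(11, 9): e=[-30,69,87] → .
    (2,5)@(5, 11): e=[62,59,5] → X
    (4,5)@(9, 11): e=[-2,55,73] → .
    (2,6)@(5, 13): e=[58,43,25] → X
    (4,6)@(9, 13): e=[-6,39,93] → .
    (1,7)@(3, 15): e=[86,29,11] → X
    (4,7)@(9, 15): e=[-10,23,113] → .
  covered (14 px):
    . . . . . . . .
    . . . . . . . .
    . . . . X . . .
    . . . . X . . .
    . . . X X . . .
    . . X X . . . .
    . . X X . . . .
    . X X X . . . .
    . X X X . . . .
    . . . . . . . .
    . . . . . . . .
T4:
  2·area = 177  (B↔C swapped to make it positive)
  edge (0, 14)→(3, 0): d=(3,-14) top-left  bias=+0
  edge (3, 0)→(12, 17): d=(9,17) right/bottom  bias=-1
  edge (12, 17)→(0, 14): d=(-12,-3) top-left  bias=+0
    (1,0)@(3, 1): e=[3,9,165] → X
    (2,0)@(5, 1): e=[31,-25,171] → .
    (1,1)@(3, 3): e=[9,27,141] → X
    (2,1)@(5, 3): e=[37,-7,147] → .
    (1,2)@(3, 5): e=[15,45,117] → X
    (2,2)@(5, 5): e=[43,11,123] → X
    (3,2)@(7, 5): e=[71,-23,129] → .
    (1,3)@(3, 7): e=[21,63,93] → X
    (3,3)@(7, 7): e=[77,-5,105] → .
    (1,4)@(3, 9): e=[27,81,69] → X
    (3,4)@(7, 9): e=[83,13,81] → X
    (4,4)@(9, 9): e=[111,-21,87] → .
  covered (21 px):
    . X . . . . . .
    . X . . . . . .
    . X X . . . . .
    . X X . . . . .
    . X X X . . . .
    X X X X . . . .
    X X X X X . . .
    . . X X X . . .
    . . . . . . . .
    . . . . . . . .
    . . . . . . . .

Result: "outside"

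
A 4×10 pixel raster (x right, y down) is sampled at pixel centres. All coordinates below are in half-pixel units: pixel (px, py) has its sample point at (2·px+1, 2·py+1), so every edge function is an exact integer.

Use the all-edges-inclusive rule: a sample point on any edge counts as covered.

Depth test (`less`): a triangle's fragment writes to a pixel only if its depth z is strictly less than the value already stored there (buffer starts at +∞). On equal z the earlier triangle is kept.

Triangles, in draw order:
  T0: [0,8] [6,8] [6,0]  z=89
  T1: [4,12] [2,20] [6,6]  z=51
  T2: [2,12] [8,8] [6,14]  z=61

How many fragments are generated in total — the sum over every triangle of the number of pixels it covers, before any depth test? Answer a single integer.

T0:
  2·area = 48  (B↔C swapped to make it positive)
  edge (0, 8)→(6, 0): d=(6,-8) inclusive
  edge (6, 0)→(6, 8): d=(0,8) inclusive
  edge (6, 8)→(0, 8): d=(-6,0) inclusive
    (2,1)@(5, 3): e=[10,8,30] → X
    (3,1)@(7, 3): e=[26,-8,30] → .
    (1,2)@(3, 5): e=[6,24,18] → X
    (3,2)@(7, 5): e=[38,-8,18] → .
    (0,3)@(1, 7): e=[2,40,6] → X
    (3,3)@(7, 7): e=[50,-8,6] → .
    (0,4)@(1, 9): e=[14,40,-6] → .
    (1,4)@(3, 9): e=[30,24,-6] → .
    (2,4)@(5, 9): e=[46,8,-6] → .
  covered (6 px):
    . . . .
    . . X .
    . X X .
    X X X .
    . . . .
    . . . .
    . . . .
    . . . .
    . . . .
    . . . .
T1:
  2·area = 4  (B↔C swapped to make it positive)
  edge (4, 12)→(6, 6): d=(2,-6) inclusive
  edge (6, 6)→(2, 20): d=(-4,14) inclusive
  edge (2, 20)→(4, 12): d=(2,-8) inclusive
    (3,1)@(7, 3): e=[0,-2,6] → .  [on edge]
    (2,4)@(5, 9): e=[0,2,2] → X  [on edge]
    (3,4)@(7, 9): e=[12,-26,18] → .
    (2,5)@(5, 11): e=[4,-6,6] → .
    (1,7)@(3, 15): e=[0,6,-2] → .  [on edge]
  covered (1 px):
    . . . .
    . . . .
    . . . .
    . . . .
    . . X .
    . . . .
    . . . .
    . . . .
    . . . .
    . . . .
T2:
  2·area = 28
  edge (2, 12)→(8, 8): d=(6,-4) inclusive
  edge (8, 8)→(6, 14): d=(-2,6) inclusive
  edge (6, 14)→(2, 12): d=(-4,-2) inclusive
    (3,4)@(7, 9): e=[2,4,22] → X
    (2,5)@(5, 11): e=[6,12,10] → X
    (3,5)@(7, 11): e=[14,0,14] → X  [on edge]
    (2,6)@(5, 13): e=[18,8,2] → X
    (3,6)@(7, 13): e=[26,-4,6] → .
    (2,7)@(5, 15): e=[30,4,-6] → .
    (2,8)@(5, 17): e=[42,0,-14] → .  [on edge]
  covered (4 px):
    . . . .
    . . . .
    . . . .
    . . . .
    . . . X
    . . X X
    . . X .
    . . . .
    . . . .
    . . . .

Final: 11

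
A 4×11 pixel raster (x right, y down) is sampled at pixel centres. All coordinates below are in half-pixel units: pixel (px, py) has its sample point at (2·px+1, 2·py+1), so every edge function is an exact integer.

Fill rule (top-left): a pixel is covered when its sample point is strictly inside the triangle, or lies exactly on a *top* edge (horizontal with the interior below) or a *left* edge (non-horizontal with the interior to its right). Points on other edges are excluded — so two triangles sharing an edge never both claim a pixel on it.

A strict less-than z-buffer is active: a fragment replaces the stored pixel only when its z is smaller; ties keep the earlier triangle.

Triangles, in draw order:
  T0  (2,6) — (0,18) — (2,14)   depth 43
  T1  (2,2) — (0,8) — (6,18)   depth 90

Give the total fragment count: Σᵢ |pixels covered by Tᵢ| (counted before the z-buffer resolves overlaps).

T0:
  2·area = 16  (B↔C swapped to make it positive)
  edge (2, 6)→(2, 14): d=(0,8) right/bottom  bias=-1
  edge (2, 14)→(0, 18): d=(-2,4) right/bottom  bias=-1
  edge (0, 18)→(2, 6): d=(2,-12) top-left  bias=+0
    (0,6)@(1, 13): e=[8,6,2] → X
    (1,6)@(3, 13): e=[-8,-2,26] → .
    (0,7)@(1, 15): e=[8,2,6] → X
    (1,7)@(3, 15): e=[-8,-6,30] → .
    (0,8)@(1, 17): e=[8,-2,10] → .
  covered (2 px):
    . . . .
    . . . .
    . . . .
    . . . .
    . . . .
    . . . .
    X . . .
    X . . .
    . . . .
    . . . .
    . . . .
T1:
  2·area = 56  (B↔C swapped to make it positive)
  edge (2, 2)→(6, 18): d=(4,16) right/bottom  bias=-1
  edge (6, 18)→(0, 8): d=(-6,-10) top-left  bias=+0
  edge (0, 8)→(2, 2): d=(2,-6) top-left  bias=+0
    (0,2)@(1, 5): e=[28,28,0] → X  [on edge]
    (1,2)@(3, 5): e=[-4,48,12] → .
    (0,3)@(1, 7): e=[36,16,4] → X
    (1,3)@(3, 7): e=[4,36,16] → X
    (2,3)@(5, 7): e=[-28,56,28] → .
    (0,4)@(1, 9): e=[44,4,8] → X
    (2,4)@(5, 9): e=[-20,44,32] → .
    (0,5)@(1, 11): e=[52,-8,12] → .
    (1,5)@(3, 11): e=[20,12,24] → X
    (2,5)@(5, 11): e=[-12,32,36] → .
    (1,6)@(3, 13): e=[28,0,28] → X  [on edge]
    (2,6)@(5, 13): e=[-4,20,40] → .
  covered (8 px):
    . . . .
    . . . .
    X . . .
    X X . .
    X X . .
    . X . .
    . X . .
    . . X .
    . . . .
    . . . .
    . . . .

Result: 10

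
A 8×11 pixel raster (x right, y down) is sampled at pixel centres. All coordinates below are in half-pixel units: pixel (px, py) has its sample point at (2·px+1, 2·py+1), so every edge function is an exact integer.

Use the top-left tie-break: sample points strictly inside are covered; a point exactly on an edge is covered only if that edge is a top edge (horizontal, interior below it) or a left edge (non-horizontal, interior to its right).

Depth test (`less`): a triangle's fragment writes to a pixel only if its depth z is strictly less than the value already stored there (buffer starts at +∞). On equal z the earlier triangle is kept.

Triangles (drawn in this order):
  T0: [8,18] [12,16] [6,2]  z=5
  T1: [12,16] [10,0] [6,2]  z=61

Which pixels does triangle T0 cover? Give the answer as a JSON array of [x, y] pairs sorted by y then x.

T0:
  2·area = 68  (B↔C swapped to make it positive)
  edge (8, 18)→(6, 2): d=(-2,-16) top-left  bias=+0
  edge (6, 2)→(12, 16): d=(6,14) right/bottom  bias=-1
  edge (12, 16)→(8, 18): d=(-4,2) right/bottom  bias=-1
    (3,2)@(7, 5): e=[10,4,54] → X
    (4,2)@(9, 5): e=[42,-24,50] → .
    (3,3)@(7, 7): e=[6,16,46] → X
    (4,3)@(9, 7): e=[38,-12,42] → .
    (3,4)@(7, 9): e=[2,28,38] → X
    (4,4)@(9, 9): e=[34,0,34] → .  [on edge]
    (3,5)@(7, 11): e=[-2,40,30] → .
    (4,5)@(9, 11): e=[30,12,26] → X
    (5,5)@(11, 11): e=[62,-16,22] → .
    (4,6)@(9, 13): e=[26,24,18] → X
    (5,6)@(11, 13): e=[58,-4,14] → .
    (4,7)@(9, 15): e=[22,36,10] → X
  covered (8 px):
    . . . . . . . .
    . . . . . . . .
    . . . X . . . .
    . . . X . . . .
    . . . X . . . .
    . . . . X . . .
    . . . . X . . .
    . . . . X X . .
    . . . . X . . .
    . . . . . . . .
    . . . . . . . .
T1:
  2·area = 68  (B↔C swapped to make it positive)
  edge (12, 16)→(6, 2): d=(-6,-14) top-left  bias=+0
  edge (6, 2)→(10, 0): d=(4,-2) top-left  bias=+0
  edge (10, 0)→(12, 16): d=(2,16) right/bottom  bias=-1
    (4,0)@(9, 1): e=[48,2,18] → X
    (5,0)@(11, 1): e=[76,6,-14] → .
    (3,1)@(7, 3): e=[8,6,54] → X
    (5,1)@(11, 3): e=[64,14,-10] → .
    (3,2)@(7, 5): e=[-4,14,58] → .
    (4,2)@(9, 5): e=[24,18,26] → X
    (5,2)@(11, 5): e=[52,22,-6] → .
    (4,3)@(9, 7): e=[12,26,30] → X
    (5,3)@(11, 7): e=[40,30,-2] → .
    (4,4)@(9, 9): e=[0,34,34] → X  [on edge]
    (5,4)@(11, 9): e=[28,38,2] → X
    (6,4)@(13, 9): e=[56,42,-30] → .
  covered (9 px):
    . . . . X . . .
    . . . X X . . .
    . . . . X . . .
    . . . . X . . .
    . . . . X X . .
    . . . . . X . .
    . . . . . X . .
    . . . . . . . .
    . . . . . . . .
    . . . . . . . .
    . . . . . . . .

Result: [[3,2],[3,3],[3,4],[4,5],[4,6],[4,7],[5,7],[4,8]]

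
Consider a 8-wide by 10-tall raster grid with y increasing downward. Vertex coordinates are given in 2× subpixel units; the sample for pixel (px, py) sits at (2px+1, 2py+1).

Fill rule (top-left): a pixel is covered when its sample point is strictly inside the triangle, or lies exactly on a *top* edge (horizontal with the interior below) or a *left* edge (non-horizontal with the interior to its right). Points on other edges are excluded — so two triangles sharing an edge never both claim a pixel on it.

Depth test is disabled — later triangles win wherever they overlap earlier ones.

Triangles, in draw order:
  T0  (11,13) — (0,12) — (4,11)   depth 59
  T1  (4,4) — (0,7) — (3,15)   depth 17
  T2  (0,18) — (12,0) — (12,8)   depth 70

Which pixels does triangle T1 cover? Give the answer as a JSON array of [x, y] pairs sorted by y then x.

T0:
  2·area = 15
  edge (11, 13)→(0, 12): d=(-11,-1) top-left  bias=+0
  edge (0, 12)→(4, 11): d=(4,-1) top-left  bias=+0
  edge (4, 11)→(11, 13): d=(7,2) right/bottom  bias=-1
    (5,6)@(11, 13): e=[0,15,0] → .  [on edge]
  covered (0 px):
    . . . . . . . .
    . . . . . . . .
    . . . . . . . .
    . . . . . . . .
    . . . . . . . .
    . . . . . . . .
    . . . . . . . .
    . . . . . . . .
    . . . . . . . .
    . . . . . . . .
T1:
  2·area = 41  (B↔C swapped to make it positive)
  edge (4, 4)→(3, 15): d=(-1,11) right/bottom  bias=-1
  edge (3, 15)→(0, 7): d=(-3,-8) top-left  bias=+0
  edge (0, 7)→(4, 4): d=(4,-3) top-left  bias=+0
    (1,2)@(3, 5): e=[10,30,1] → X
    (2,2)@(5, 5): e=[-12,46,7] → .
    (0,3)@(1, 7): e=[30,8,3] → X
    (2,3)@(5, 7): e=[-14,40,15] → .
    (0,4)@(1, 9): e=[28,2,11] → X
    (2,4)@(5, 9): e=[-16,34,23] → .
    (0,5)@(1, 11): e=[26,-4,19] → .
    (1,5)@(3, 11): e=[4,12,25] → X
    (2,5)@(5, 11): e=[-18,28,31] → .
    (1,6)@(3, 13): e=[2,6,33] → X
    (2,6)@(5, 13): e=[-20,22,39] → .
    (1,7)@(3, 15): e=[0,0,41] → .  [on edge]
  covered (7 px):
    . . . . . . . .
    . . . . . . . .
    . X . . . . . .
    X X . . . . . .
    X X . . . . . .
    . X . . . . . .
    . X . . . . . .
    . . . . . . . .
    . . . . . . . .
    . . . . . . . .
T2:
  2·area = 96
  edge (0, 18)→(12, 0): d=(12,-18) top-left  bias=+0
  edge (12, 0)→(12, 8): d=(0,8) right/bottom  bias=-1
  edge (12, 8)→(0, 18): d=(-12,10) right/bottom  bias=-1
    (5,1)@(11, 3): e=[18,8,70] → X
    (6,1)@(13, 3): e=[54,-8,50] → .
    (4,2)@(9, 5): e=[6,24,66] → X
    (6,2)@(13, 5): e=[78,-8,26] → .
    (4,3)@(9, 7): e=[30,24,42] → X
    (6,3)@(13, 7): e=[102,-8,2] → .
    (3,4)@(7, 9): e=[18,40,38] → X
    (5,4)@(11, 9): e=[90,8,-2] → .
    (2,5)@(5, 11): e=[6,56,34] → X
    (4,5)@(9, 11): e=[78,24,-6] → .
    (2,6)@(5, 13): e=[30,56,10] → X
    (3,6)@(7, 13): e=[66,40,-10] → .
  covered (12 px):
    . . . . . . . .
    . . . . . X . .
    . . . . X X . .
    . . . . X X . .
    . . . X X . . .
    . . X X . . . .
    . . X . . . . .
    . X . . . . . .
    X . . . . . . .
    . . . . . . . .

Result: [[1,2],[0,3],[1,3],[0,4],[1,4],[1,5],[1,6]]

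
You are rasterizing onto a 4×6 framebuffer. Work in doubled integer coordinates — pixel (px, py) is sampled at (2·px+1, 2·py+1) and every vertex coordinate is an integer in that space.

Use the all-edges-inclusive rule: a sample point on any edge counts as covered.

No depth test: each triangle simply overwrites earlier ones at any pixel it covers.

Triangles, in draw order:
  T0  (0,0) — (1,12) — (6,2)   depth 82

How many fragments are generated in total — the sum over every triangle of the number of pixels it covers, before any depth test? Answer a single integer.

T0:
  2·area = 70  (B↔C swapped to make it positive)
  edge (0, 0)→(6, 2): d=(6,2) inclusive
  edge (6, 2)→(1, 12): d=(-5,10) inclusive
  edge (1, 12)→(0, 0): d=(-1,-12) inclusive
    (0,0)@(1, 1): e=[4,55,11] → #
    (1,0)@(3, 1): e=[0,35,35] → #  [on edge]
    (2,0)@(5, 1): e=[-4,15,59] → ·
    (0,1)@(1, 3): e=[16,45,9] → #
    (2,1)@(5, 3): e=[8,5,57] → #
    (3,1)@(7, 3): e=[4,-15,81] → ·
    (0,2)@(1, 5): e=[28,35,7] → #
    (2,2)@(5, 5): e=[20,-5,55] → ·
    (0,3)@(1, 7): e=[40,25,5] → #
    (2,3)@(5, 7): e=[32,-15,53] → ·
    (0,4)@(1, 9): e=[52,15,3] → #
    (1,4)@(3, 9): e=[48,-5,27] → ·
  covered (11 px):
    # # · ·
    # # # ·
    # # · ·
    # # · ·
    # · · ·
    # · · ·

Answer: 11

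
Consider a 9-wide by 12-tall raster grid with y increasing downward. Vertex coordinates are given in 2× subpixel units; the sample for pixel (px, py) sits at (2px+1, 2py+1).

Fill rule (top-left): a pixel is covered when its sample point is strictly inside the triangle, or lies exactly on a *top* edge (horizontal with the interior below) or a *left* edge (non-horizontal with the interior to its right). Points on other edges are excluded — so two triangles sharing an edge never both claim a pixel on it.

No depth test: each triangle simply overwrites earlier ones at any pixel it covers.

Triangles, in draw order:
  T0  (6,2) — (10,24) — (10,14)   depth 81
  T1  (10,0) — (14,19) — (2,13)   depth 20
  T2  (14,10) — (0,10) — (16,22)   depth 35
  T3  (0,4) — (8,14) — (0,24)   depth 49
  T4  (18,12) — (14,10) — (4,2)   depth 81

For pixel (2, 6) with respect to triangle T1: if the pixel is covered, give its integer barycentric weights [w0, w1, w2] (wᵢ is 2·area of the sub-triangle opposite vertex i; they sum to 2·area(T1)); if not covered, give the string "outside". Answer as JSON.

T0:
  2·area = 40  (B↔C swapped to make it positive)
  edge (6, 2)→(10, 14): d=(4,12) right/bottom  bias=-1
  edge (10, 14)→(10, 24): d=(0,10) right/bottom  bias=-1
  edge (10, 24)→(6, 2): d=(-4,-22) top-left  bias=+0
    (3,2)@(7, 5): e=[0,30,10] → ·  [on edge]
    (3,3)@(7, 7): e=[8,30,2] → #
    (4,3)@(9, 7): e=[-16,10,46] → ·
    (3,4)@(7, 9): e=[16,30,-6] → ·
    (4,5)@(9, 11): e=[0,10,30] → ·  [on edge]
    (4,6)@(9, 13): e=[8,10,22] → #
    (5,6)@(11, 13): e=[-16,-10,66] → ·
    (4,7)@(9, 15): e=[16,10,14] → #
    (5,7)@(11, 15): e=[-8,-10,58] → ·
    (4,8)@(9, 17): e=[24,10,6] → #
    (5,8)@(11, 17): e=[0,-10,50] → ·  [on edge]
    (4,9)@(9, 19): e=[32,10,-2] → ·
    (6,11)@(13, 23): e=[0,-30,70] → ·  [on edge]
  covered (4 px):
    · · · · · · · · ·
    · · · · · · · · ·
    · · · · · · · · ·
    · · · # · · · · ·
    · · · · · · · · ·
    · · · · · · · · ·
    · · · · # · · · ·
    · · · · # · · · ·
    · · · · # · · · ·
    · · · · · · · · ·
    · · · · · · · · ·
    · · · · · · · · ·
T1:
  2·area = 204
  edge (10, 0)→(14, 19): d=(4,19) right/bottom  bias=-1
  edge (14, 19)→(2, 13): d=(-12,-6) top-left  bias=+0
  edge (2, 13)→(10, 0): d=(8,-13) top-left  bias=+0
    (4,1)@(9, 3): e=[31,162,11] → #
    (5,1)@(11, 3): e=[-7,174,37] → ·
    (3,2)@(7, 5): e=[77,126,1] → #
    (5,2)@(11, 5): e=[1,150,53] → #
    (6,2)@(13, 5): e=[-37,162,79] → ·
    (3,3)@(7, 7): e=[85,102,17] → #
    (6,3)@(13, 7): e=[-29,138,95] → ·
    (2,4)@(5, 9): e=[131,66,7] → #
    (6,4)@(13, 9): e=[-21,114,111] → ·
    (2,5)@(5, 11): e=[139,42,23] → #
    (6,5)@(13, 11): e=[-13,90,127] → ·
    (1,6)@(3, 13): e=[185,6,13] → #
  covered (26 px):
    · · · · · · · · ·
    · · · · # · · · ·
    · · · # # # · · ·
    · · · # # # · · ·
    · · # # # # · · ·
    · · # # # # · · ·
    · # # # # # · · ·
    · · · # # # # · ·
    · · · · · # # · ·
    · · · · · · · · ·
    · · · · · · · · ·
    · · · · · · · · ·
T2:
  2·area = 168  (B↔C swapped to make it positive)
  edge (14, 10)→(16, 22): d=(2,12) right/bottom  bias=-1
  edge (16, 22)→(0, 10): d=(-16,-12) top-left  bias=+0
  edge (0, 10)→(14, 10): d=(14,0) top-left  bias=+0
    (1,5)@(3, 11): e=[134,20,14] → #
    (2,5)@(5, 11): e=[110,44,14] → #
    (3,5)@(7, 11): e=[86,68,14] → #
    (4,5)@(9, 11): e=[62,92,14] → #
    (5,5)@(11, 11): e=[38,116,14] → #
    (6,5)@(13, 11): e=[14,140,14] → #
    (7,5)@(15, 11): e=[-10,164,14] → ·
    (1,6)@(3, 13): e=[138,-12,42] → ·
    (2,6)@(5, 13): e=[114,12,42] → #
    (7,6)@(15, 13): e=[-6,132,42] → ·
    (2,7)@(5, 15): e=[118,-20,70] → ·
    (3,7)@(7, 15): e=[94,4,70] → #
  covered (21 px):
    · · · · · · · · ·
    · · · · · · · · ·
    · · · · · · · · ·
    · · · · · · · · ·
    · · · · · · · · ·
    · # # # # # # · ·
    · · # # # # # · ·
    · · · # # # # · ·
    · · · · · # # # ·
    · · · · · · # # ·
    · · · · · · · # ·
    · · · · · · · · ·
T3:
  2·area = 160
  edge (0, 4)→(8, 14): d=(8,10) right/bottom  bias=-1
  edge (8, 14)→(0, 24): d=(-8,10) right/bottom  bias=-1
  edge (0, 24)→(0, 4): d=(0,-20) top-left  bias=+0
    (0,3)@(1, 7): e=[14,126,20] → #
    (1,3)@(3, 7): e=[-6,106,60] → ·
    (0,4)@(1, 9): e=[30,110,20] → #
    (1,4)@(3, 9): e=[10,90,60] → #
    (2,4)@(5, 9): e=[-10,70,100] → ·
    (0,5)@(1, 11): e=[46,94,20] → #
    (2,5)@(5, 11): e=[6,54,100] → #
    (3,5)@(7, 11): e=[-14,34,140] → ·
    (0,6)@(1, 13): e=[62,78,20] → #
    (3,6)@(7, 13): e=[2,18,140] → #
    (4,6)@(9, 13): e=[-18,-2,180] → ·
    (0,7)@(1, 15): e=[78,62,20] → #
  covered (20 px):
    · · · · · · · · ·
    · · · · · · · · ·
    · · · · · · · · ·
    # · · · · · · · ·
    # # · · · · · · ·
    # # # · · · · · ·
    # # # # · · · · ·
    # # # # · · · · ·
    # # # · · · · · ·
    # # · · · · · · ·
    # · · · · · · · ·
    · · · · · · · · ·
T4:
  2·area = 12
  edge (18, 12)→(14, 10): d=(-4,-2) top-left  bias=+0
  edge (14, 10)→(4, 2): d=(-10,-8) top-left  bias=+0
  edge (4, 2)→(18, 12): d=(14,10) right/bottom  bias=-1
    (5,3)@(11, 7): e=[6,6,0] → ·  [on edge]
    (6,4)@(13, 9): e=[2,2,8] → #
    (7,4)@(15, 9): e=[6,18,-12] → ·
    (6,5)@(13, 11): e=[-6,-18,36] → ·
  covered (1 px):
    · · · · · · · · ·
    · · · · · · · · ·
    · · · · · · · · ·
    · · · · · · · · ·
    · · · · · · # · ·
    · · · · · · · · ·
    · · · · · · · · ·
    · · · · · · · · ·
    · · · · · · · · ·
    · · · · · · · · ·
    · · · · · · · · ·
    · · · · · · · · ·

Final: [18,39,147]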